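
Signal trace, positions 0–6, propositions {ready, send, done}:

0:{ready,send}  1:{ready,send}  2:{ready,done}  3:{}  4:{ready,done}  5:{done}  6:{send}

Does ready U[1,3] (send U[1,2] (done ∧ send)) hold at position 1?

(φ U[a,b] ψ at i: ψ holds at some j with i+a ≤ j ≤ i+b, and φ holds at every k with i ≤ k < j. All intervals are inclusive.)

Need some j in [2,4] with (send U[1,2] (done ∧ send)), and ready at every k in [1,j-1].
  j=2: (send U[1,2] (done ∧ send)) — fails.
  j=3: (send U[1,2] (done ∧ send)) — fails.
  j=4: (send U[1,2] (done ∧ send)) — fails.
No j in the window works → until fails.

Does not hold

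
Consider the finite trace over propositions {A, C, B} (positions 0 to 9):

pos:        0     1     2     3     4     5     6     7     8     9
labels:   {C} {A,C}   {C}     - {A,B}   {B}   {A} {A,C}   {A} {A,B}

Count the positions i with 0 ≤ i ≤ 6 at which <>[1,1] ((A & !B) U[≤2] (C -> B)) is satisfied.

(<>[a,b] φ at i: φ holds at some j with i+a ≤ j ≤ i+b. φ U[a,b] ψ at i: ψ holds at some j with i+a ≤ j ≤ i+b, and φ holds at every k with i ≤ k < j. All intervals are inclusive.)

Evaluate at each i in [0,6]:
  i=0: ✗ (none in [1,1])
  i=1: ✗ (none in [2,2])
  i=2: ✓ (witness j=3)
  i=3: ✓ (witness j=4)
  i=4: ✓ (witness j=5)
  i=5: ✓ (witness j=6)
  i=6: ✓ (witness j=7)
Positions where it holds: {2, 3, 4, 5, 6} → 5.

5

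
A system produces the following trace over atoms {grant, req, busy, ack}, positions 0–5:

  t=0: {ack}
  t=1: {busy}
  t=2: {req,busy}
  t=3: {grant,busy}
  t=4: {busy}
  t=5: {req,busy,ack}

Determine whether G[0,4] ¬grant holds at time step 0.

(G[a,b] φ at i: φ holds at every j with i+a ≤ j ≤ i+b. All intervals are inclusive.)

Does not hold

Check ¬grant at every j in [0,4]:
  j=0: true
  j=1: true
  j=2: true
  j=3: false
  j=4: true
Fails at j=3 → formula fails.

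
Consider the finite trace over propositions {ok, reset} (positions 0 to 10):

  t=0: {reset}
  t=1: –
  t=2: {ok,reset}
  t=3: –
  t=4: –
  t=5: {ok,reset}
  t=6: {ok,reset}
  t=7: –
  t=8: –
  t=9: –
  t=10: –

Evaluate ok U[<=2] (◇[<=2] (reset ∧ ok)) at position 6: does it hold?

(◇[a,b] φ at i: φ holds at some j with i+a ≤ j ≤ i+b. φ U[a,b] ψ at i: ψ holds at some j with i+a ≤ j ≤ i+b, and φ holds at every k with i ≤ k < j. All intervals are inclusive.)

Need some j in [6,8] with ◇[<=2] (reset ∧ ok), and ok at every k in [6,j-1].
  j=6: ◇[<=2] (reset ∧ ok) holds; no prefix to check → satisfied.

True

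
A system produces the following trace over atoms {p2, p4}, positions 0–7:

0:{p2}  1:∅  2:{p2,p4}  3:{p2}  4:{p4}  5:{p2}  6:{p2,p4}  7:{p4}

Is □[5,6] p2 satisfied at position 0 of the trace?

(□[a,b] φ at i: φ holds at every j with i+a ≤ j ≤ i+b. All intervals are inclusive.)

Check p2 at every j in [5,6]:
  j=5: true
  j=6: true
All positions satisfy it → formula holds.

Yes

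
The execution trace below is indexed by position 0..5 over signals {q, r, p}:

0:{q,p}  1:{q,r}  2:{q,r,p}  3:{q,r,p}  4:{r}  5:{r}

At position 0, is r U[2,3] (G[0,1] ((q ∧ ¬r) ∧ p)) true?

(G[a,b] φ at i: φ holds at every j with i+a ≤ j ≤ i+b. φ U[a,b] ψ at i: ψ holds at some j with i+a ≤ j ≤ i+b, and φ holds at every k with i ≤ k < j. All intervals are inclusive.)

Need some j in [2,3] with G[0,1] ((q ∧ ¬r) ∧ p), and r at every k in [0,j-1].
  j=2: G[0,1] ((q ∧ ¬r) ∧ p) — fails at 2.
  j=3: G[0,1] ((q ∧ ¬r) ∧ p) — fails at 3.
No j in the window works → until fails.

False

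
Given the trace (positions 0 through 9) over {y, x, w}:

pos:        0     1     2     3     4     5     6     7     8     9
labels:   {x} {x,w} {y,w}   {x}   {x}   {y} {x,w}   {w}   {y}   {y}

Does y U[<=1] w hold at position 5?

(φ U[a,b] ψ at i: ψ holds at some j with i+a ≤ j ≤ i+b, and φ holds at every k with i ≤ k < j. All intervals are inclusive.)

Need some j in [5,6] with w, and y at every k in [5,j-1].
  j=5: w false.
  j=6: w holds; y holds at every k in [5,5] → satisfied.

Yes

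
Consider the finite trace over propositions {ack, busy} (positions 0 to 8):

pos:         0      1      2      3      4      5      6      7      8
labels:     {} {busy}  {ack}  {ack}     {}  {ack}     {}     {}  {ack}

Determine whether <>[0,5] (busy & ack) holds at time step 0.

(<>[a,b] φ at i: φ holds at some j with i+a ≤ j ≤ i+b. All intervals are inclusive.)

Check (busy & ack) at each j in [0,5]:
  j=0: false
  j=1: false
  j=2: false
  j=3: false
  j=4: false
  j=5: false
No position in the window satisfies it → formula fails.

Does not hold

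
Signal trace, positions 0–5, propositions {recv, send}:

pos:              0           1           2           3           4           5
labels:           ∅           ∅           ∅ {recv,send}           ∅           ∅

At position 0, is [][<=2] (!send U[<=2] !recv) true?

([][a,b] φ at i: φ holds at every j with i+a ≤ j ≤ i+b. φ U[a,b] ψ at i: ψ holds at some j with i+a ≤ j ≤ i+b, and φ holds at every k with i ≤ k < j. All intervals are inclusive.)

Check (!send U[<=2] !recv) at every j in [0,2]:
  j=0: holds
  j=1: holds
  j=2: holds
All positions satisfy it → formula holds.

Yes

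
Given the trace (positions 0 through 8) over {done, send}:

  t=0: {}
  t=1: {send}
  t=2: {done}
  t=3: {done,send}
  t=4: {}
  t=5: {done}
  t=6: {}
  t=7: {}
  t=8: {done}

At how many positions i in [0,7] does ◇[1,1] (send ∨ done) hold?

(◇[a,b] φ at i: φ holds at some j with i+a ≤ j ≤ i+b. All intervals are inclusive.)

Evaluate at each i in [0,7]:
  i=0: ✓ (witness j=1)
  i=1: ✓ (witness j=2)
  i=2: ✓ (witness j=3)
  i=3: ✗ (none in [4,4])
  i=4: ✓ (witness j=5)
  i=5: ✗ (none in [6,6])
  i=6: ✗ (none in [7,7])
  i=7: ✓ (witness j=8)
Positions where it holds: {0, 1, 2, 4, 7} → 5.

5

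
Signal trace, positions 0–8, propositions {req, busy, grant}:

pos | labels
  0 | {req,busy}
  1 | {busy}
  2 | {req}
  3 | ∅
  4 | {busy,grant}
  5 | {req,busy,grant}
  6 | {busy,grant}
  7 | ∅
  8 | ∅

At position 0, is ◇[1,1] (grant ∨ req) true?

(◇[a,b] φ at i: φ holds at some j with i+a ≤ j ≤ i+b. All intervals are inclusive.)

Check (grant ∨ req) at each j in [1,1]:
  j=1: false
No position in the window satisfies it → formula fails.

No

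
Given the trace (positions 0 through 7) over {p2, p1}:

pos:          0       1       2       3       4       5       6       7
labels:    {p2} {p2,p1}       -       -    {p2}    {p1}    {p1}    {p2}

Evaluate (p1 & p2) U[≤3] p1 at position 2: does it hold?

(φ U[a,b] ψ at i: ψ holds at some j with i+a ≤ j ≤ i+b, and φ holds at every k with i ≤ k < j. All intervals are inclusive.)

Need some j in [2,5] with p1, and (p1 & p2) at every k in [2,j-1].
  j=2: p1 false.
  j=3: p1 false.
  j=4: p1 false.
  j=5: p1 holds, but (p1 & p2) fails at k=2 → not this j.
No j in the window works → until fails.

Does not hold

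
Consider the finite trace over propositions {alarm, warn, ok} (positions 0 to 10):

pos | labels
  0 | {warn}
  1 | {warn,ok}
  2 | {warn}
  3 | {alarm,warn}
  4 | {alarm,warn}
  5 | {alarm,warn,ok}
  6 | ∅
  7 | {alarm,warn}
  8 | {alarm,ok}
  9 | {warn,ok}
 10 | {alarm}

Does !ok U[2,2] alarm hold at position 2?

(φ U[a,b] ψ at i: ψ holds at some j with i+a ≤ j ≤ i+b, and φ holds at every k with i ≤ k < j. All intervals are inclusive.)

True

Need some j in [4,4] with alarm, and !ok at every k in [2,j-1].
  j=4: alarm holds; !ok holds at every k in [2,3] → satisfied.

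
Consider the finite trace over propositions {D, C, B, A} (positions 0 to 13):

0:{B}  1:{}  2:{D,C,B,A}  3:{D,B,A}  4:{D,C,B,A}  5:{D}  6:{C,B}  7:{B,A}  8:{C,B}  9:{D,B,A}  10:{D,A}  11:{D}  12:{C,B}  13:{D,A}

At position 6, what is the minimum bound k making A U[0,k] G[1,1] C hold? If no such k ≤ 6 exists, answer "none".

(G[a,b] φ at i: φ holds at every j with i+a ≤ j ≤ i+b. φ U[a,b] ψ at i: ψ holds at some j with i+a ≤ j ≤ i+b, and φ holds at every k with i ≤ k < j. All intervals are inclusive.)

Need earliest j ≥ 6 with G[1,1] C, and A at every k in [6,j-1].
  j=6: rhs fails.
  j=7: rhs holds but lhs fails at k=6.
  j=8: rhs fails.
  j=9: rhs fails.
  j=10: rhs fails.
  j=11: rhs holds but lhs fails at k=6.
  j=12: rhs fails.
No witness within the range → none.

none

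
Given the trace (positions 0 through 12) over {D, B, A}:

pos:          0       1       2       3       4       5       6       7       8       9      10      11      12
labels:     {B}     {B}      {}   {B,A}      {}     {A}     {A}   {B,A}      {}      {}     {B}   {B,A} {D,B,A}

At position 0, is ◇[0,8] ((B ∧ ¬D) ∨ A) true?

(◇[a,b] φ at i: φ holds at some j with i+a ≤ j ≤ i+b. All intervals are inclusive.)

Check ((B ∧ ¬D) ∨ A) at each j in [0,8]:
  j=0: true
  j=1: true
  j=2: false
  j=3: true
  j=4: false
  j=5: true
  j=6: true
  j=7: true
  j=8: false
Found at j=0 → formula holds.

Yes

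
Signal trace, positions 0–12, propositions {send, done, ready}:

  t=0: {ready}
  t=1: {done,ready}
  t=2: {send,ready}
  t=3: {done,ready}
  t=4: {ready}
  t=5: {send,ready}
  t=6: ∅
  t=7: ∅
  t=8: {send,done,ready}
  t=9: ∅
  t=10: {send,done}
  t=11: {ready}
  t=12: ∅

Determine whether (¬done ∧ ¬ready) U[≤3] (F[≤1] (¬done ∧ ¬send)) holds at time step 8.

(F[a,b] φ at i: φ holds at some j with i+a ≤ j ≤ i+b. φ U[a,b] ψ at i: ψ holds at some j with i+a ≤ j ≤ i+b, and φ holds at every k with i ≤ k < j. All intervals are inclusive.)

Need some j in [8,11] with F[≤1] (¬done ∧ ¬send), and (¬done ∧ ¬ready) at every k in [8,j-1].
  j=8: F[≤1] (¬done ∧ ¬send) holds; no prefix to check → satisfied.

True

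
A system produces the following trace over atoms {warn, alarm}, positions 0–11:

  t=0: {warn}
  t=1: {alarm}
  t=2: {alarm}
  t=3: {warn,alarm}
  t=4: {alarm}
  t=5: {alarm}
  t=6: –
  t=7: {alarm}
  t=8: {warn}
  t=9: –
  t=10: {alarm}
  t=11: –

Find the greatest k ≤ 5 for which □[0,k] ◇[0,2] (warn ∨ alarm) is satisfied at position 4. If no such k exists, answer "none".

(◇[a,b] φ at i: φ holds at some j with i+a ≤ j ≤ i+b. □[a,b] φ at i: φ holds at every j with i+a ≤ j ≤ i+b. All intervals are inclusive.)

◇[0,2] (warn ∨ alarm) must hold from j=4 onward; find where it first fails.
  j=4: holds
  j=5: holds
  j=6: holds
  j=7: holds
  j=8: holds
  j=9: holds
Holds through j=9; largest k = 5.

5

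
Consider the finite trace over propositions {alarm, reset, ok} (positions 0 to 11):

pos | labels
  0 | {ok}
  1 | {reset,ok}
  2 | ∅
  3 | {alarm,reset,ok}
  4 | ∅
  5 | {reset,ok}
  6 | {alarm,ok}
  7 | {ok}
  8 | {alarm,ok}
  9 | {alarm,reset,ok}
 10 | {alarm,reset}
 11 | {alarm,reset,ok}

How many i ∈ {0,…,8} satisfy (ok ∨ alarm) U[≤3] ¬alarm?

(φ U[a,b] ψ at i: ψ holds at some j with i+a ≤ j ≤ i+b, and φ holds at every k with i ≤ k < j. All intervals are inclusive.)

8

Evaluate at each i in [0,8]:
  i=0: ✓ (rhs at j=0)
  i=1: ✓ (rhs at j=1)
  i=2: ✓ (rhs at j=2)
  i=3: ✓ (rhs at j=4; lhs holds on [3,3])
  i=4: ✓ (rhs at j=4)
  i=5: ✓ (rhs at j=5)
  i=6: ✓ (rhs at j=7; lhs holds on [6,6])
  i=7: ✓ (rhs at j=7)
  i=8: ✗ (no rhs in [8,11])
Positions where it holds: {0, 1, 2, 3, 4, 5, 6, 7} → 8.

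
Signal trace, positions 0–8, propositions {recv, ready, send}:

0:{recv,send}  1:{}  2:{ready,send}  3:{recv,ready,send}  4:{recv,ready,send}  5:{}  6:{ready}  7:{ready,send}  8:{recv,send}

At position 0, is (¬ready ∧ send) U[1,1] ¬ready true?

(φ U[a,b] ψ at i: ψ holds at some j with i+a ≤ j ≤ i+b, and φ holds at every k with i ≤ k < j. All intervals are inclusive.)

Holds

Need some j in [1,1] with ¬ready, and (¬ready ∧ send) at every k in [0,j-1].
  j=1: ¬ready holds; (¬ready ∧ send) holds at every k in [0,0] → satisfied.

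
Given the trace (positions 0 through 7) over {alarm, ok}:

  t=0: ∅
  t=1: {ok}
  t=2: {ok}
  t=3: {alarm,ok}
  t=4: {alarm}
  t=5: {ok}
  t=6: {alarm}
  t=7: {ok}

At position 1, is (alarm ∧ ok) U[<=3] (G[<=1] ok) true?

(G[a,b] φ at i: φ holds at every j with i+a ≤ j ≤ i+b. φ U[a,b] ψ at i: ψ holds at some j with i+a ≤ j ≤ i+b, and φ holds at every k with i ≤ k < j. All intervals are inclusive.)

Yes

Need some j in [1,4] with G[<=1] ok, and (alarm ∧ ok) at every k in [1,j-1].
  j=1: G[<=1] ok holds; no prefix to check → satisfied.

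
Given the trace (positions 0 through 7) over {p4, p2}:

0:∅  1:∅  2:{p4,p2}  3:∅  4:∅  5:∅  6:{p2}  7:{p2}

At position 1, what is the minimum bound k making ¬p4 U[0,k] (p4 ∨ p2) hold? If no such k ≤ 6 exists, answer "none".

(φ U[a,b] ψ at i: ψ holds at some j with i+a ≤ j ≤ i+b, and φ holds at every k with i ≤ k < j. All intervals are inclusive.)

Need earliest j ≥ 1 with (p4 ∨ p2), and ¬p4 at every k in [1,j-1].
  j=1: rhs fails.
  j=2: rhs holds; lhs holds on [1,1]. k = 1.

1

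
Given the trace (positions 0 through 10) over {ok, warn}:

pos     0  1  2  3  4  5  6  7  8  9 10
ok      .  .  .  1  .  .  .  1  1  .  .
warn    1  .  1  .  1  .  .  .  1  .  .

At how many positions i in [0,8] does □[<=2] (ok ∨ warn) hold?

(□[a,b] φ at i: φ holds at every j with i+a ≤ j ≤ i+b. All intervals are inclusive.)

1

Evaluate at each i in [0,8]:
  i=0: ✗ (fails at j=1)
  i=1: ✗ (fails at j=1)
  i=2: ✓ (all of [2,4])
  i=3: ✗ (fails at j=5)
  i=4: ✗ (fails at j=5)
  i=5: ✗ (fails at j=5)
  i=6: ✗ (fails at j=6)
  i=7: ✗ (fails at j=9)
  i=8: ✗ (fails at j=9)
Positions where it holds: {2} → 1.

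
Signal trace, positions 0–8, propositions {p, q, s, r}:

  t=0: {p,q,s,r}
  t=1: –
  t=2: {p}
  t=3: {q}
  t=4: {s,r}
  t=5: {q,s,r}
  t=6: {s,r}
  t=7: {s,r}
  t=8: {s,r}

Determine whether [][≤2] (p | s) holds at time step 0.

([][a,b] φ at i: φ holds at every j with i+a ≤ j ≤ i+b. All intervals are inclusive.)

Check (p | s) at every j in [0,2]:
  j=0: true
  j=1: false
  j=2: true
Fails at j=1 → formula fails.

Does not hold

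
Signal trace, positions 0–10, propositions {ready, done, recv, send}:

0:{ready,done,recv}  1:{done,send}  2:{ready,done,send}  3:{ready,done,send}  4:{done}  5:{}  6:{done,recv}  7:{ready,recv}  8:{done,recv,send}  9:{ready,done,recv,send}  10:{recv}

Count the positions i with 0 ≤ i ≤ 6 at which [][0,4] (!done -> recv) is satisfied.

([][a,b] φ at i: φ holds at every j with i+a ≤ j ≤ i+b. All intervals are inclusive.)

Evaluate at each i in [0,6]:
  i=0: ✓ (all of [0,4])
  i=1: ✗ (fails at j=5)
  i=2: ✗ (fails at j=5)
  i=3: ✗ (fails at j=5)
  i=4: ✗ (fails at j=5)
  i=5: ✗ (fails at j=5)
  i=6: ✓ (all of [6,10])
Positions where it holds: {0, 6} → 2.

2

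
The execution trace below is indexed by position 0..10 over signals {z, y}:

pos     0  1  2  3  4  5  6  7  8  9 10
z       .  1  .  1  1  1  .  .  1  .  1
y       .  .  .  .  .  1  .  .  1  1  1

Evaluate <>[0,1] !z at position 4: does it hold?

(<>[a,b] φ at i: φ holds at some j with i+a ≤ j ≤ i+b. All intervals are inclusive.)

Check !z at each j in [4,5]:
  j=4: false
  j=5: false
No position in the window satisfies it → formula fails.

Does not hold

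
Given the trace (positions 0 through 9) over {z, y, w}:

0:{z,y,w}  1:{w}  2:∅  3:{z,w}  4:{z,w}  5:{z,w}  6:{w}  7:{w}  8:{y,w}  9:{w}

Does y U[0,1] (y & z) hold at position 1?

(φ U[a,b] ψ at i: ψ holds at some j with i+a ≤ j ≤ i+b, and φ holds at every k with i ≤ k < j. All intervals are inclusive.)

False

Need some j in [1,2] with (y & z), and y at every k in [1,j-1].
  j=1: (y & z) false.
  j=2: (y & z) false.
No j in the window works → until fails.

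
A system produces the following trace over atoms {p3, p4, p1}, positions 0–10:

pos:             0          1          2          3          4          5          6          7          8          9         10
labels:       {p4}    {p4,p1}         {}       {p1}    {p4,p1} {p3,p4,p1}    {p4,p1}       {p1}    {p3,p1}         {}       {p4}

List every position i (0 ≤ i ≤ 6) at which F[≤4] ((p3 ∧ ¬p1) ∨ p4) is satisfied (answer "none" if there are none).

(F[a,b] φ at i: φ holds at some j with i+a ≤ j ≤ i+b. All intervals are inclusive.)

0, 1, 2, 3, 4, 5, 6

Evaluate at each i in [0,6]:
  i=0: ✓ (witness j=0)
  i=1: ✓ (witness j=1)
  i=2: ✓ (witness j=4)
  i=3: ✓ (witness j=4)
  i=4: ✓ (witness j=4)
  i=5: ✓ (witness j=5)
  i=6: ✓ (witness j=6)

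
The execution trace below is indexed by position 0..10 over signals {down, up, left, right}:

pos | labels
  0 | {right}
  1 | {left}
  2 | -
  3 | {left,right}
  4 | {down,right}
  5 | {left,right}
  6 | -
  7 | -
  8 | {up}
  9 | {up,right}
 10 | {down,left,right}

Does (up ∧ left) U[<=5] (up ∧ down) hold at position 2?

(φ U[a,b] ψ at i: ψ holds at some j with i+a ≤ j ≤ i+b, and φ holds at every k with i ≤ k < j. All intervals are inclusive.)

Does not hold

Need some j in [2,7] with (up ∧ down), and (up ∧ left) at every k in [2,j-1].
  j=2: (up ∧ down) false.
  j=3: (up ∧ down) false.
  j=4: (up ∧ down) false.
  j=5: (up ∧ down) false.
  j=6: (up ∧ down) false.
  j=7: (up ∧ down) false.
No j in the window works → until fails.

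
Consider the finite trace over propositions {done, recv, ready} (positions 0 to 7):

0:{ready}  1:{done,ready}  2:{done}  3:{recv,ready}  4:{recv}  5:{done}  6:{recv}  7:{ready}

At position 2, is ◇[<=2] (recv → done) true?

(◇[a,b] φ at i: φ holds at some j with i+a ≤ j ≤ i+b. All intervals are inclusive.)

True

Check (recv → done) at each j in [2,4]:
  j=2: true
  j=3: false
  j=4: false
Found at j=2 → formula holds.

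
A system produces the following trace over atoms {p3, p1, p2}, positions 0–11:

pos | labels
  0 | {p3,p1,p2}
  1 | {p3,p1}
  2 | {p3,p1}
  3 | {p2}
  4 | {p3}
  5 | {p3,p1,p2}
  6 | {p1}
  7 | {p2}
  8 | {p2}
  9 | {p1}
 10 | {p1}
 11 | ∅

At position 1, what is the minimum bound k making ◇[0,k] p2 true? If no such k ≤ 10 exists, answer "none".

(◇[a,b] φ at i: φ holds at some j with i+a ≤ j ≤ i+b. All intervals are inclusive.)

Scan j = 1,2,… for p2:
  j=1: fails
  j=2: fails
  j=3: holds
First hit at j=3, so smallest k = 3-1 = 2.

2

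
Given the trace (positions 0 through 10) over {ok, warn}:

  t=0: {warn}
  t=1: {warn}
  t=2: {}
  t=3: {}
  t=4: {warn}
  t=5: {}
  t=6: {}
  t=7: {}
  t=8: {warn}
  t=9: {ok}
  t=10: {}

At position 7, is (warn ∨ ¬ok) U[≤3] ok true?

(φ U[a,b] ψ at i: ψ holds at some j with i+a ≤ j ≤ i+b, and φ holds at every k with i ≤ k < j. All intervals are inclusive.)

Need some j in [7,10] with ok, and (warn ∨ ¬ok) at every k in [7,j-1].
  j=7: ok false.
  j=8: ok false.
  j=9: ok holds; (warn ∨ ¬ok) holds at every k in [7,8] → satisfied.

True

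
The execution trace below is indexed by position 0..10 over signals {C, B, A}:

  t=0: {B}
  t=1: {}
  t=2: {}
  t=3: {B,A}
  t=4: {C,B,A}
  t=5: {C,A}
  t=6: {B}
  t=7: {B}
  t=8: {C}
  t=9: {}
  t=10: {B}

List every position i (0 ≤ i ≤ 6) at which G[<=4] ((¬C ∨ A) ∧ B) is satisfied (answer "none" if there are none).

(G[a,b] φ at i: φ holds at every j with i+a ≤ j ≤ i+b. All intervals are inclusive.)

Evaluate at each i in [0,6]:
  i=0: ✗ (fails at j=1)
  i=1: ✗ (fails at j=1)
  i=2: ✗ (fails at j=2)
  i=3: ✗ (fails at j=5)
  i=4: ✗ (fails at j=5)
  i=5: ✗ (fails at j=5)
  i=6: ✗ (fails at j=8)

none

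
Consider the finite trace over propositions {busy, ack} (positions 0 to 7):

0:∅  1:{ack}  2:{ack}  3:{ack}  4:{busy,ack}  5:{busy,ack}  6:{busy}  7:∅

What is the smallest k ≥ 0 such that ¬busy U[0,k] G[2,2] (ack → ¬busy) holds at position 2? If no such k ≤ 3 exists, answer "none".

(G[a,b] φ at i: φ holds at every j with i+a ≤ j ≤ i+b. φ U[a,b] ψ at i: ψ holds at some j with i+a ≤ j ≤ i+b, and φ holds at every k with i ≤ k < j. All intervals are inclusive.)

2

Need earliest j ≥ 2 with G[2,2] (ack → ¬busy), and ¬busy at every k in [2,j-1].
  j=2: rhs fails.
  j=3: rhs fails.
  j=4: rhs holds; lhs holds on [2,3]. k = 2.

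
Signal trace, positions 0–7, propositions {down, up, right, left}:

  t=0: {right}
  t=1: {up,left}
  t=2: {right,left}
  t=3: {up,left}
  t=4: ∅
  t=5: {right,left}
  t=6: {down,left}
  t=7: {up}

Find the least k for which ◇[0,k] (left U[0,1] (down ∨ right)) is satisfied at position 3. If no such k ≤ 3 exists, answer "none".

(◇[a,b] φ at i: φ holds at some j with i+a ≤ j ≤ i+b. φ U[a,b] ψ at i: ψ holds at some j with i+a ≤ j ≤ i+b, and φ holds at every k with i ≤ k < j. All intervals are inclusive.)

2

Scan j = 3,4,… for (left U[0,1] (down ∨ right)):
  j=3: fails
  j=4: fails
  j=5: holds
First hit at j=5, so smallest k = 5-3 = 2.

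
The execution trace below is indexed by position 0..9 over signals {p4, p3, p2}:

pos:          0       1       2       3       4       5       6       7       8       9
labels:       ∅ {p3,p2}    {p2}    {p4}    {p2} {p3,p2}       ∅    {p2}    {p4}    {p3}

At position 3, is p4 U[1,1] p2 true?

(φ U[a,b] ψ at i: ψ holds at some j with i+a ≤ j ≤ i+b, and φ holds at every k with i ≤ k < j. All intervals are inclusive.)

Holds

Need some j in [4,4] with p2, and p4 at every k in [3,j-1].
  j=4: p2 holds; p4 holds at every k in [3,3] → satisfied.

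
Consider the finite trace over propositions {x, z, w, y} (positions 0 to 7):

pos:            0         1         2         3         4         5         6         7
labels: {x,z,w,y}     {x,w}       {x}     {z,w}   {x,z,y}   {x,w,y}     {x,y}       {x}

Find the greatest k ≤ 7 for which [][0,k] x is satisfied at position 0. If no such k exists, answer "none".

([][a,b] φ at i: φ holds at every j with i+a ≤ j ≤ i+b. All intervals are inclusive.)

x must hold from j=0 onward; find where it first fails.
  j=0: holds
  j=1: holds
  j=2: holds
  j=3: fails
Holds on [0,2], so largest k = 2.

2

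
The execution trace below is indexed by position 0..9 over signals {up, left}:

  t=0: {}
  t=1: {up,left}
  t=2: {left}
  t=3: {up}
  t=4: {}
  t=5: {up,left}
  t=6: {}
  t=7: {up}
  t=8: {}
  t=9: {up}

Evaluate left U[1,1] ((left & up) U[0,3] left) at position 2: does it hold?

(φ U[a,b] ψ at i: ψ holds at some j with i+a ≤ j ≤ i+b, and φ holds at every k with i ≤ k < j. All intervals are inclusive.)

Does not hold

Need some j in [3,3] with ((left & up) U[0,3] left), and left at every k in [2,j-1].
  j=3: ((left & up) U[0,3] left) — fails.
No j in the window works → until fails.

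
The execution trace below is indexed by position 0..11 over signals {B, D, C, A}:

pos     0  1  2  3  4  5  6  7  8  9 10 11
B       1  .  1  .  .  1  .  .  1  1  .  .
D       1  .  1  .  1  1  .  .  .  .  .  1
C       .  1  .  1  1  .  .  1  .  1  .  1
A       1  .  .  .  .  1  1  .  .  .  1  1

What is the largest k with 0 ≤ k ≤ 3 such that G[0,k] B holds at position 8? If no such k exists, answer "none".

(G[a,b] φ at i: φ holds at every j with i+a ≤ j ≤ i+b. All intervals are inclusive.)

1

B must hold from j=8 onward; find where it first fails.
  j=8: holds
  j=9: holds
  j=10: fails
Holds on [8,9], so largest k = 1.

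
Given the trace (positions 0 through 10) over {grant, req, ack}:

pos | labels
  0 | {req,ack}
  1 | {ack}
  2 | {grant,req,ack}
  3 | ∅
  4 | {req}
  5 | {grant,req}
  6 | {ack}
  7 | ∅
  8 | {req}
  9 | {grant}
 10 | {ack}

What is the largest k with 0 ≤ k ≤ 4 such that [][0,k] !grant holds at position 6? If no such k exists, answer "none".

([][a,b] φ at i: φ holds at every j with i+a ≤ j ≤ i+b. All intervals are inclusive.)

!grant must hold from j=6 onward; find where it first fails.
  j=6: holds
  j=7: holds
  j=8: holds
  j=9: fails
Holds on [6,8], so largest k = 2.

2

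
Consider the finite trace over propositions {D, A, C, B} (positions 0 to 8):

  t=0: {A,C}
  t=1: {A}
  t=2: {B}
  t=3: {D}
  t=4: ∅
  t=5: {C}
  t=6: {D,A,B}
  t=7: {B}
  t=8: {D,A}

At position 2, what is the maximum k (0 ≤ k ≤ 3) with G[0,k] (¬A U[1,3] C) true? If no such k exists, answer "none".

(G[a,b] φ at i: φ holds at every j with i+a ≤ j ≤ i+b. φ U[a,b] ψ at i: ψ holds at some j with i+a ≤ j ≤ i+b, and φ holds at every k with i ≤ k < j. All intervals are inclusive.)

(¬A U[1,3] C) must hold from j=2 onward; find where it first fails.
  j=2: holds
  j=3: holds
  j=4: holds
  j=5: fails
Holds on [2,4], so largest k = 2.

2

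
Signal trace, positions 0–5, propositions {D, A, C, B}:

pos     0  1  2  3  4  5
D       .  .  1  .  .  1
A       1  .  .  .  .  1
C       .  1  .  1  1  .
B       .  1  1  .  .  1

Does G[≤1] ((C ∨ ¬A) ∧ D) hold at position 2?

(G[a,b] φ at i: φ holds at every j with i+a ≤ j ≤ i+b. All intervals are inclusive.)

Check ((C ∨ ¬A) ∧ D) at every j in [2,3]:
  j=2: true
  j=3: false
Fails at j=3 → formula fails.

Does not hold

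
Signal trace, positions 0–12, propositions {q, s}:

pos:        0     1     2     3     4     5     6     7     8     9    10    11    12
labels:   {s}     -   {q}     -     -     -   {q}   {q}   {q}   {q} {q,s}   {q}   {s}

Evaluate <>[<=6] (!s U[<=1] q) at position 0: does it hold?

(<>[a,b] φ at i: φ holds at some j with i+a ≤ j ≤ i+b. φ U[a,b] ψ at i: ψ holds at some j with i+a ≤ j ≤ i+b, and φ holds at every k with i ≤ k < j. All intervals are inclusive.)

True

Check (!s U[<=1] q) at each j in [0,6]:
  j=0: fails
  j=1: holds
  j=2: holds
  j=3: fails
  j=4: fails
  j=5: holds
  j=6: holds
Found at j=1 → formula holds.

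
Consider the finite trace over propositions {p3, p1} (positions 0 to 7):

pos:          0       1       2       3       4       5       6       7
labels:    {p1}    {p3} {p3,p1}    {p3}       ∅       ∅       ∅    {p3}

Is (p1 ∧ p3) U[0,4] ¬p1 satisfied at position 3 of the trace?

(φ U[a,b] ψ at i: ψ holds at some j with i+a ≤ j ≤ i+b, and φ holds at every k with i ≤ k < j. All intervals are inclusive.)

Need some j in [3,7] with ¬p1, and (p1 ∧ p3) at every k in [3,j-1].
  j=3: ¬p1 holds; no prefix to check → satisfied.

Yes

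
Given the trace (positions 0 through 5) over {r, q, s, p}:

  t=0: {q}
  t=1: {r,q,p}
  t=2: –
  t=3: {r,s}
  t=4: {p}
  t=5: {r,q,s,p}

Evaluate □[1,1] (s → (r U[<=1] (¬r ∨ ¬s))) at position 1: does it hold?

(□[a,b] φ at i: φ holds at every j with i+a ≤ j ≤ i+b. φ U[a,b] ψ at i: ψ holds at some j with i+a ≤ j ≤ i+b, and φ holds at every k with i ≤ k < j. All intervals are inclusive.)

Yes

Check (s → (r U[<=1] (¬r ∨ ¬s))) at every j in [2,2]:
  j=2: antecedent false → ✓
All positions satisfy it → formula holds.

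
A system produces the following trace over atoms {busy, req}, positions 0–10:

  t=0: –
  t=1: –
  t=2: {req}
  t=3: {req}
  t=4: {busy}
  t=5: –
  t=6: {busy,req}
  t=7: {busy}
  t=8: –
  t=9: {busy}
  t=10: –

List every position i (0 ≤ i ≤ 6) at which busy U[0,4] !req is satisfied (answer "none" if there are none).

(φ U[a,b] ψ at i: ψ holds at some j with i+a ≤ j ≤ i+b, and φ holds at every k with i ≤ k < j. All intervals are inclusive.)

Evaluate at each i in [0,6]:
  i=0: ✓ (rhs at j=0)
  i=1: ✓ (rhs at j=1)
  i=2: ✗ (lhs fails at k=2 before rhs at j=4)
  i=3: ✗ (lhs fails at k=3 before rhs at j=4)
  i=4: ✓ (rhs at j=4)
  i=5: ✓ (rhs at j=5)
  i=6: ✓ (rhs at j=7; lhs holds on [6,6])

0, 1, 4, 5, 6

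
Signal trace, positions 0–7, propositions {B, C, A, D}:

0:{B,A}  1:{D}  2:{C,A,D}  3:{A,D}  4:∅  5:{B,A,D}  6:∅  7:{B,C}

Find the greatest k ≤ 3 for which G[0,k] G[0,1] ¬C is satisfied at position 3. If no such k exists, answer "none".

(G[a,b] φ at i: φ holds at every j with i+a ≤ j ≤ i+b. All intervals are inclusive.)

G[0,1] ¬C must hold from j=3 onward; find where it first fails.
  j=3: holds
  j=4: holds
  j=5: holds
  j=6: fails
Holds on [3,5], so largest k = 2.

2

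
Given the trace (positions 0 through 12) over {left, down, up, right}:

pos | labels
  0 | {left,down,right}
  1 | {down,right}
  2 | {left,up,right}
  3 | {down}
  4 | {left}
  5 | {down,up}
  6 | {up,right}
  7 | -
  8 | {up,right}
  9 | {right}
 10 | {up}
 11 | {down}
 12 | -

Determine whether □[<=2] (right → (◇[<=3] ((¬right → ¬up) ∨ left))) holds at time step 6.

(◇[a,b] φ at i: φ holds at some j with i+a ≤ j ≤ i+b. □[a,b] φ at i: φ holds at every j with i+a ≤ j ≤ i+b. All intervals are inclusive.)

Check (right → (◇[<=3] ((¬right → ¬up) ∨ left))) at every j in [6,8]:
  j=6: antecedent true; consequent holds (witness at 6) → ✓
  j=7: antecedent false → ✓
  j=8: antecedent true; consequent holds (witness at 8) → ✓
All positions satisfy it → formula holds.

Yes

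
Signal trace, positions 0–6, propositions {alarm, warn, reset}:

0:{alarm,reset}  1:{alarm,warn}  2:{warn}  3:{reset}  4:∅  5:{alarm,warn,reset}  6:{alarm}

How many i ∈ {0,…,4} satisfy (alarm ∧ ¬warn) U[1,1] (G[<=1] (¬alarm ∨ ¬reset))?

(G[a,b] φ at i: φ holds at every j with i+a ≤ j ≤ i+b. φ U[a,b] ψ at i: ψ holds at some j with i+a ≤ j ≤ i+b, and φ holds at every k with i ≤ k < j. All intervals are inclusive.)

1

Evaluate at each i in [0,4]:
  i=0: ✓ (rhs at j=1; lhs holds on [0,0])
  i=1: ✗ (lhs fails at k=1 before rhs at j=2)
  i=2: ✗ (lhs fails at k=2 before rhs at j=3)
  i=3: ✗ (no rhs in [4,4])
  i=4: ✗ (no rhs in [5,5])
Positions where it holds: {0} → 1.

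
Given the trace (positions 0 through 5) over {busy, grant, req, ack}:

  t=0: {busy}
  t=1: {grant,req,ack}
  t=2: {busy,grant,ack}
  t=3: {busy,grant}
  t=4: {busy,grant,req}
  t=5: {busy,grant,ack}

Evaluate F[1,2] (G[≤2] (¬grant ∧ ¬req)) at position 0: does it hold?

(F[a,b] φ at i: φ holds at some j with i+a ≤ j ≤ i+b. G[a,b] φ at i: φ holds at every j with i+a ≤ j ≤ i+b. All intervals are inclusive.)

False

Check G[≤2] (¬grant ∧ ¬req) at each j in [1,2]:
  j=1: fails at 1
  j=2: fails at 2
No position in the window satisfies it → formula fails.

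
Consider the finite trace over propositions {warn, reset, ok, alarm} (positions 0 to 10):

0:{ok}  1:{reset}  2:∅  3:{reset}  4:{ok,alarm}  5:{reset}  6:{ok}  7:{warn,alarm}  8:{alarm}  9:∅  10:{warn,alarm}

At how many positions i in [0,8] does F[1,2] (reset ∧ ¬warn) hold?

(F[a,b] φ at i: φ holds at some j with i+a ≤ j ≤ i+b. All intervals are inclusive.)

5

Evaluate at each i in [0,8]:
  i=0: ✓ (witness j=1)
  i=1: ✓ (witness j=3)
  i=2: ✓ (witness j=3)
  i=3: ✓ (witness j=5)
  i=4: ✓ (witness j=5)
  i=5: ✗ (none in [6,7])
  i=6: ✗ (none in [7,8])
  i=7: ✗ (none in [8,9])
  i=8: ✗ (none in [9,10])
Positions where it holds: {0, 1, 2, 3, 4} → 5.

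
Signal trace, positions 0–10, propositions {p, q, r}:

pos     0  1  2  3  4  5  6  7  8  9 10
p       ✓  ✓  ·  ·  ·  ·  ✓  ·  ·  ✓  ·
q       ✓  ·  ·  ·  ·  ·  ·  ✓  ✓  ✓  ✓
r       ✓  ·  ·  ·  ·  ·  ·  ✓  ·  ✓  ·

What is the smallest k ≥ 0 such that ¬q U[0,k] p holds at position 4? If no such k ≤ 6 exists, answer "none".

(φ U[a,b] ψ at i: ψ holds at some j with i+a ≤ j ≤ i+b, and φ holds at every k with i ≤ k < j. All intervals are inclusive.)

Need earliest j ≥ 4 with p, and ¬q at every k in [4,j-1].
  j=4: rhs fails.
  j=5: rhs fails.
  j=6: rhs holds; lhs holds on [4,5]. k = 2.

2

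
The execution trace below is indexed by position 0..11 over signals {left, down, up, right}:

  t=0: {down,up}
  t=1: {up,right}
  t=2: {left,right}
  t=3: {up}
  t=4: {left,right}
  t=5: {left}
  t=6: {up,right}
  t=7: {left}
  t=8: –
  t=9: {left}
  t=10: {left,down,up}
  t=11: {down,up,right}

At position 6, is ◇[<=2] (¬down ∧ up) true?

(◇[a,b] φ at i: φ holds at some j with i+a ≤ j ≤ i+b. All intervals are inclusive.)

Check (¬down ∧ up) at each j in [6,8]:
  j=6: true
  j=7: false
  j=8: false
Found at j=6 → formula holds.

Holds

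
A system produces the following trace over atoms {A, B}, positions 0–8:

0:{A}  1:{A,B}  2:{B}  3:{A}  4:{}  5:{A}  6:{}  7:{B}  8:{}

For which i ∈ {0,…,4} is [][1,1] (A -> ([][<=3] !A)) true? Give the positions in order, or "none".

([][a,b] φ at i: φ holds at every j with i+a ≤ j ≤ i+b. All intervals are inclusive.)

Evaluate at each i in [0,4]:
  i=0: ✗ (fails at j=1)
  i=1: ✓ (all of [2,2])
  i=2: ✗ (fails at j=3)
  i=3: ✓ (all of [4,4])
  i=4: ✗ (fails at j=5)

1, 3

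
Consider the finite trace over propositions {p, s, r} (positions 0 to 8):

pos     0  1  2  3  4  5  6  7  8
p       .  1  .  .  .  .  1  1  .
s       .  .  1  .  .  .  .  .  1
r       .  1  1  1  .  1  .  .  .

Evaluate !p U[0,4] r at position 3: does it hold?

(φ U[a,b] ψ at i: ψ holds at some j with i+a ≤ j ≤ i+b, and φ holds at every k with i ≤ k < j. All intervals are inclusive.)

True

Need some j in [3,7] with r, and !p at every k in [3,j-1].
  j=3: r holds; no prefix to check → satisfied.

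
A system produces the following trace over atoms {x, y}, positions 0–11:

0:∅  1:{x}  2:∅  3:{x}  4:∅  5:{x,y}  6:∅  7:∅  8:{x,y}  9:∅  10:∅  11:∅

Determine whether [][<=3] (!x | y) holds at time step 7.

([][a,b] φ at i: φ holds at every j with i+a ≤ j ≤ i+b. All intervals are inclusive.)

Holds

Check (!x | y) at every j in [7,10]:
  j=7: true
  j=8: true
  j=9: true
  j=10: true
All positions satisfy it → formula holds.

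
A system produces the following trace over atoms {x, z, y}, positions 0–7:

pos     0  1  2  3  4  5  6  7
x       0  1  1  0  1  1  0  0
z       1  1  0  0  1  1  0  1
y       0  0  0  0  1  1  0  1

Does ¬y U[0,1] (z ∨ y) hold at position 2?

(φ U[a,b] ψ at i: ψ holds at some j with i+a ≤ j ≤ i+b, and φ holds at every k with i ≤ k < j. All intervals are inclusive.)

Need some j in [2,3] with (z ∨ y), and ¬y at every k in [2,j-1].
  j=2: (z ∨ y) false.
  j=3: (z ∨ y) false.
No j in the window works → until fails.

Does not hold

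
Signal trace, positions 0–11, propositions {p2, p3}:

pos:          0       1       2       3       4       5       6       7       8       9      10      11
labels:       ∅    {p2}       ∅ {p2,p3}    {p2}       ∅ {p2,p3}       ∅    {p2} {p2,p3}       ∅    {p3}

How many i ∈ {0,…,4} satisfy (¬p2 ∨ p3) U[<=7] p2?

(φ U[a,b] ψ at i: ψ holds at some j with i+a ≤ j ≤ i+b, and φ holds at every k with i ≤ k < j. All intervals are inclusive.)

5

Evaluate at each i in [0,4]:
  i=0: ✓ (rhs at j=1; lhs holds on [0,0])
  i=1: ✓ (rhs at j=1)
  i=2: ✓ (rhs at j=3; lhs holds on [2,2])
  i=3: ✓ (rhs at j=3)
  i=4: ✓ (rhs at j=4)
Positions where it holds: {0, 1, 2, 3, 4} → 5.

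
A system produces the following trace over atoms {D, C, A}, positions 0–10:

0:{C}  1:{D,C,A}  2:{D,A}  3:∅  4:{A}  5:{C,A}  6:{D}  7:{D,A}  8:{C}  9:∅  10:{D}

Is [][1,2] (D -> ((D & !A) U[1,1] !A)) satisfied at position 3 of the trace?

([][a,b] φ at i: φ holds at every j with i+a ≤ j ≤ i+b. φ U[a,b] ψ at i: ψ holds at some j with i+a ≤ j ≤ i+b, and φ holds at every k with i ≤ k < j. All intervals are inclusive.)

True

Check (D -> ((D & !A) U[1,1] !A)) at every j in [4,5]:
  j=4: antecedent false → ✓
  j=5: antecedent false → ✓
All positions satisfy it → formula holds.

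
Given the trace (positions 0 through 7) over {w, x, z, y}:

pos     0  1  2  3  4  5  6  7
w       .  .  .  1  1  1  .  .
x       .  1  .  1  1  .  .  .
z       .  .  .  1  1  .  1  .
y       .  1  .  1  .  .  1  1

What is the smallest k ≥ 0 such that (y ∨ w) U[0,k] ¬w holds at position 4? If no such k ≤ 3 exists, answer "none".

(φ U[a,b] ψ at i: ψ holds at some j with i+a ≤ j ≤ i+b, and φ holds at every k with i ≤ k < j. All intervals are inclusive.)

Need earliest j ≥ 4 with ¬w, and (y ∨ w) at every k in [4,j-1].
  j=4: rhs fails.
  j=5: rhs fails.
  j=6: rhs holds; lhs holds on [4,5]. k = 2.

2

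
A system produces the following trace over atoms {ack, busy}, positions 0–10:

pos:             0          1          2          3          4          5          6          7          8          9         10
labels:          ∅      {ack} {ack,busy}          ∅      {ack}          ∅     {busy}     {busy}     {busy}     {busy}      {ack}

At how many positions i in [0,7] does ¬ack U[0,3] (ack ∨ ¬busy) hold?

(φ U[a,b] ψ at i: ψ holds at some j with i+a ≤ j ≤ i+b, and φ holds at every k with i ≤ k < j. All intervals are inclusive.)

7

Evaluate at each i in [0,7]:
  i=0: ✓ (rhs at j=0)
  i=1: ✓ (rhs at j=1)
  i=2: ✓ (rhs at j=2)
  i=3: ✓ (rhs at j=3)
  i=4: ✓ (rhs at j=4)
  i=5: ✓ (rhs at j=5)
  i=6: ✗ (no rhs in [6,9])
  i=7: ✓ (rhs at j=10; lhs holds on [7,9])
Positions where it holds: {0, 1, 2, 3, 4, 5, 7} → 7.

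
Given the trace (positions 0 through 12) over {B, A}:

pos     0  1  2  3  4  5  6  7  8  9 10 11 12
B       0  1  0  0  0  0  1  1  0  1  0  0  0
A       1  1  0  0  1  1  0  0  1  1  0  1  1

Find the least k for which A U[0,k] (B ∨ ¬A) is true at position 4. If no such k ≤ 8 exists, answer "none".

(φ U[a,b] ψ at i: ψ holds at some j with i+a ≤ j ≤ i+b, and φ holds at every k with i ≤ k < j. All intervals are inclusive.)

2

Need earliest j ≥ 4 with (B ∨ ¬A), and A at every k in [4,j-1].
  j=4: rhs fails.
  j=5: rhs fails.
  j=6: rhs holds; lhs holds on [4,5]. k = 2.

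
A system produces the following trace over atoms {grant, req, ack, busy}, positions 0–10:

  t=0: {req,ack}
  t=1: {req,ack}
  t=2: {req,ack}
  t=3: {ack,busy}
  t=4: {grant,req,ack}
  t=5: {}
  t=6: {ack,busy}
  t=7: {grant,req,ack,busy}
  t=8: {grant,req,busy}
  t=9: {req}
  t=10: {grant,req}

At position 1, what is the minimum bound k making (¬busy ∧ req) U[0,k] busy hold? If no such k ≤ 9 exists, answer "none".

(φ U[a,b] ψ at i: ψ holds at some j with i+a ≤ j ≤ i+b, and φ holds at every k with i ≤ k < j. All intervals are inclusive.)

Need earliest j ≥ 1 with busy, and (¬busy ∧ req) at every k in [1,j-1].
  j=1: rhs fails.
  j=2: rhs fails.
  j=3: rhs holds; lhs holds on [1,2]. k = 2.

2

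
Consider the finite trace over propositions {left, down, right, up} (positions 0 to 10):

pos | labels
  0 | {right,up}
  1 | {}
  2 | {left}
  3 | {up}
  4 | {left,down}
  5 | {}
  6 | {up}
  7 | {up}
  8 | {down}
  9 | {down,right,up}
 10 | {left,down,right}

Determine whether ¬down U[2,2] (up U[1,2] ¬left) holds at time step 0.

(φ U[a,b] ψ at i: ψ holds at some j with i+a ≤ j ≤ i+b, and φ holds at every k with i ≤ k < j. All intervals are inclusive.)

Does not hold

Need some j in [2,2] with (up U[1,2] ¬left), and ¬down at every k in [0,j-1].
  j=2: (up U[1,2] ¬left) — fails.
No j in the window works → until fails.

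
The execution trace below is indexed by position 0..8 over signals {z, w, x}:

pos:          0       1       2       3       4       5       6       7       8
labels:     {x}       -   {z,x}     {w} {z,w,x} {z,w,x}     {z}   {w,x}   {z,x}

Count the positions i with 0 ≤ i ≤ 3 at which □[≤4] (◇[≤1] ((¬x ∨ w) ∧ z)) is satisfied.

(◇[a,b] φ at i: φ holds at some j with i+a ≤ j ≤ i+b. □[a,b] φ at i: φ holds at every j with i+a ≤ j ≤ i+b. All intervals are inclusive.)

Evaluate at each i in [0,3]:
  i=0: ✗ (fails at j=0)
  i=1: ✗ (fails at j=1)
  i=2: ✗ (fails at j=2)
  i=3: ✗ (fails at j=7)
Positions where it holds: {} → 0.

0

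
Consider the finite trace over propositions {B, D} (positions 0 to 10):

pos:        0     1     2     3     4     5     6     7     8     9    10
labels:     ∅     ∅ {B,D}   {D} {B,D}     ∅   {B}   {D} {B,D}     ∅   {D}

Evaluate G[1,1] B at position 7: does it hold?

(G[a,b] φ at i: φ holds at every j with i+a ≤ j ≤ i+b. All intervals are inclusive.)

Check B at every j in [8,8]:
  j=8: true
All positions satisfy it → formula holds.

Holds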